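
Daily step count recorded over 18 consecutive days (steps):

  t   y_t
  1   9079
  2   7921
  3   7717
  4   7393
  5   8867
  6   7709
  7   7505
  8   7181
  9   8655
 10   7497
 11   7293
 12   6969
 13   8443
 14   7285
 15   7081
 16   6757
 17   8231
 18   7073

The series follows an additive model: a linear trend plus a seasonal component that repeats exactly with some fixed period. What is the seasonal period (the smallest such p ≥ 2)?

First differences y_{t+1} − y_t: -1158, -204, -324, 1474, -1158, -204, -324, 1474, -1158, -204, …
The difference pattern repeats every 4 terms and not for any smaller step, so p = 4.

4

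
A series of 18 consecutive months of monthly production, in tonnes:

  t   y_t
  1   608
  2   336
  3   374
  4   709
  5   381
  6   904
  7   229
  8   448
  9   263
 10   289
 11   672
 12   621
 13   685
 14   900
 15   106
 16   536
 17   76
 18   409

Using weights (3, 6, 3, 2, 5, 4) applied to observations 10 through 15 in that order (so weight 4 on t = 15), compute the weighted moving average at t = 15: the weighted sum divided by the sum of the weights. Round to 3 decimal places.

Weighted sum: 3·289 + 6·672 + 3·621 + 2·685 + 5·900 + 4·106 = 867 + 4032 + 1863 + 1370 + 4500 + 424 = 13056
Weight total: 3 + 6 + 3 + 2 + 5 + 4 = 23
WMA = 13056 / 23 = 567.652

567.652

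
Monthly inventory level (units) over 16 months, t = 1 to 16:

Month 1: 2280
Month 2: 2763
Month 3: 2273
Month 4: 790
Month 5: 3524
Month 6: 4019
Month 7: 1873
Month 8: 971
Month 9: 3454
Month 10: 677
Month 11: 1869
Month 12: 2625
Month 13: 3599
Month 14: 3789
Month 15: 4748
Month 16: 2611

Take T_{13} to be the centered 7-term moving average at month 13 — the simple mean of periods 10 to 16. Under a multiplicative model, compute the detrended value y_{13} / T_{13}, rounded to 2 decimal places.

Trend T_13 = (677 + 1869 + 2625 + 3599 + 3789 + 4748 + 2611) / 7 = 19918/7 = 2845.4286
Ratio to trend: 3599 / 2845.4286 = 1.26

1.26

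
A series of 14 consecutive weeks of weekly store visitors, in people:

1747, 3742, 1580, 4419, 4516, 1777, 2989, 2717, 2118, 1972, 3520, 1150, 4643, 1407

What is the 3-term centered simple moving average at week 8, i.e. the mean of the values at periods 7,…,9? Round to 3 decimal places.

2608.000

Sum of periods 7–9: 2989 + 2717 + 2118 = 7824
Divide by 3: 7824 / 3 = 2608.000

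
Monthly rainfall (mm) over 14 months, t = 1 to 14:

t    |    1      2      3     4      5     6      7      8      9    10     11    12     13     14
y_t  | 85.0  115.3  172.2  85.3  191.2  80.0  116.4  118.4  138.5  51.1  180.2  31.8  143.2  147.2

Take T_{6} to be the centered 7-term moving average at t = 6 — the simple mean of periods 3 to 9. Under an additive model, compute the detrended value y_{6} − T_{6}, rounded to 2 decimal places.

-48.86

Trend T_6 = (172.2 + 85.3 + 191.2 + 80.0 + 116.4 + 118.4 + 138.5) / 7 = 902.0/7 = 128.8571
Detrended value: 80.0 − 128.8571 = -48.86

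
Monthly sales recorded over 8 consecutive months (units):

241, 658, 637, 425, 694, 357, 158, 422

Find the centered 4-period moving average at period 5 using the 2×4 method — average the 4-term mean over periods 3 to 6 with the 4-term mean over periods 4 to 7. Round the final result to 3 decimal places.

Sum over 3–6: 637 + 425 + 694 + 357 = 2113
Sum over 4–7: 425 + 694 + 357 + 158 = 1634
CMA at t=5 = (2113 + 1634) / (2·4) = 3747 / 8 = 468.375

468.375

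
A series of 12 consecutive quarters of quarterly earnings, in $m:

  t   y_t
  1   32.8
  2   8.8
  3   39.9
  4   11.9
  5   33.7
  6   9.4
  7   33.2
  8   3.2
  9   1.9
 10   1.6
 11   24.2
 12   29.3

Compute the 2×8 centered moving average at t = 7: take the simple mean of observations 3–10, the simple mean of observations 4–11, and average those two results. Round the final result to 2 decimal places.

Sum over 3–10: 39.9 + 11.9 + 33.7 + 9.4 + 33.2 + 3.2 + 1.9 + 1.6 = 134.8
Sum over 4–11: 11.9 + 33.7 + 9.4 + 33.2 + 3.2 + 1.9 + 1.6 + 24.2 = 119.1
CMA at t=7 = (134.8 + 119.1) / (2·8) = 253.9 / 16 = 15.87

15.87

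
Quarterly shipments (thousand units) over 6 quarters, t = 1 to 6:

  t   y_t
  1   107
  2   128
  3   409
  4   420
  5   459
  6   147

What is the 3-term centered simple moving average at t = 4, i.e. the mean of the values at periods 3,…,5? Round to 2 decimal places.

Sum of periods 3–5: 409 + 420 + 459 = 1288
Divide by 3: 1288 / 3 = 429.33

429.33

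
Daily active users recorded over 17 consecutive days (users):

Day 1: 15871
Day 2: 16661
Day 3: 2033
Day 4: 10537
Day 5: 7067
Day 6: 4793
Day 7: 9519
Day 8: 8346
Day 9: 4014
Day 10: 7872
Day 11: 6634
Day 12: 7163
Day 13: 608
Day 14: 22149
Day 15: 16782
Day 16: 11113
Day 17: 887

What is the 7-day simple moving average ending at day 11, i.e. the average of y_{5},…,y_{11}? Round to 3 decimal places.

Sum of periods 5–11: 7067 + 4793 + 9519 + 8346 + 4014 + 7872 + 6634 = 48245
Divide by 7: 48245 / 7 = 6892.143

6892.143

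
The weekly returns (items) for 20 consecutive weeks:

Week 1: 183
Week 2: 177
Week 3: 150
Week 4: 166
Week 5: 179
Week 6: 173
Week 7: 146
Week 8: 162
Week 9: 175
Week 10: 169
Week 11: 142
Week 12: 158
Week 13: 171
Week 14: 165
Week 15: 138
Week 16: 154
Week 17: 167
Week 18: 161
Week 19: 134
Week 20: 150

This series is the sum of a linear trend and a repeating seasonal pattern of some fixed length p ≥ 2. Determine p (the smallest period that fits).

First differences y_{t+1} − y_t: -6, -27, 16, 13, -6, -27, 16, 13, -6, -27, …
The difference pattern repeats every 4 terms and not for any smaller step, so p = 4.

4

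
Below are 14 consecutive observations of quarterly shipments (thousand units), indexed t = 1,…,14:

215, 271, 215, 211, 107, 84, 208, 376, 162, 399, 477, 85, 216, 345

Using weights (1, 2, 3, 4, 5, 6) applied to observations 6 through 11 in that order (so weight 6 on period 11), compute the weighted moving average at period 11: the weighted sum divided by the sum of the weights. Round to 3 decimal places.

339.667

Weighted sum: 1·84 + 2·208 + 3·376 + 4·162 + 5·399 + 6·477 = 84 + 416 + 1128 + 648 + 1995 + 2862 = 7133
Weight total: 1 + 2 + 3 + 4 + 5 + 6 = 21
WMA = 7133 / 21 = 339.667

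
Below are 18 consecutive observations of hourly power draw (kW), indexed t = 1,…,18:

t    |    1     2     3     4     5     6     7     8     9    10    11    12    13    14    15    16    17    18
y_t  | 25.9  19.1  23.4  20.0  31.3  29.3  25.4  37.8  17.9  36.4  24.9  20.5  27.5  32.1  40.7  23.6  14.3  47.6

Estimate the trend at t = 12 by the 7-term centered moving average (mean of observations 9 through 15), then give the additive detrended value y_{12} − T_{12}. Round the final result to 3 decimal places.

-8.071

Trend T_12 = (17.9 + 36.4 + 24.9 + 20.5 + 27.5 + 32.1 + 40.7) / 7 = 200.0/7 = 28.57143
Detrended value: 20.5 − 28.57143 = -8.071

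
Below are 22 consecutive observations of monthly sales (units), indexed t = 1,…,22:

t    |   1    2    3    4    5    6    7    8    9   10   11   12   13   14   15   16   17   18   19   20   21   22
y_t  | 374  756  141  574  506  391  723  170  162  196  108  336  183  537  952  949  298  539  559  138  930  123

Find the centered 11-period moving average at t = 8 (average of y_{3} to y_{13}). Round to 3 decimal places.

317.273

Sum of periods 3–13: 141 + 574 + 506 + 391 + 723 + 170 + 162 + 196 + 108 + 336 + 183 = 3490
Divide by 11: 3490 / 11 = 317.273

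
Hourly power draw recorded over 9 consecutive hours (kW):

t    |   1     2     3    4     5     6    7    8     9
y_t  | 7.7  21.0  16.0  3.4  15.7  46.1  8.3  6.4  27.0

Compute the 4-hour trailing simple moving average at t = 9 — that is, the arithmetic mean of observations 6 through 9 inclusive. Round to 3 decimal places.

21.950

Sum of periods 6–9: 46.1 + 8.3 + 6.4 + 27.0 = 87.8
Divide by 4: 87.8 / 4 = 21.950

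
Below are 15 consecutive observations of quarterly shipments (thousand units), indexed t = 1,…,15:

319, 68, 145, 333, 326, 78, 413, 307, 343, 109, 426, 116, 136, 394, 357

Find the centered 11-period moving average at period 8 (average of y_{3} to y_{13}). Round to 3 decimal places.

248.364

Sum of periods 3–13: 145 + 333 + 326 + 78 + 413 + 307 + 343 + 109 + 426 + 116 + 136 = 2732
Divide by 11: 2732 / 11 = 248.364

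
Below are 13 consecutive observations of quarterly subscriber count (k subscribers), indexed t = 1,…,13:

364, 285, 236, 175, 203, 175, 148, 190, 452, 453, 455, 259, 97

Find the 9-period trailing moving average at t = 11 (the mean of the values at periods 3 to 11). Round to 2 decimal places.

Sum of periods 3–11: 236 + 175 + 203 + 175 + 148 + 190 + 452 + 453 + 455 = 2487
Divide by 9: 2487 / 9 = 276.33

276.33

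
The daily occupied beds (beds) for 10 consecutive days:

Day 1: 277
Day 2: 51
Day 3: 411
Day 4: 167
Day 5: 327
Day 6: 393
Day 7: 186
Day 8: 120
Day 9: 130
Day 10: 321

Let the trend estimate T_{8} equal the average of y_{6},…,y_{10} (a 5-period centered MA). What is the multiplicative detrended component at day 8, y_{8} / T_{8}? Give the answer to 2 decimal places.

Trend T_8 = (393 + 186 + 120 + 130 + 321) / 5 = 1150/5 = 230.0000
Ratio to trend: 120 / 230.0000 = 0.52

0.52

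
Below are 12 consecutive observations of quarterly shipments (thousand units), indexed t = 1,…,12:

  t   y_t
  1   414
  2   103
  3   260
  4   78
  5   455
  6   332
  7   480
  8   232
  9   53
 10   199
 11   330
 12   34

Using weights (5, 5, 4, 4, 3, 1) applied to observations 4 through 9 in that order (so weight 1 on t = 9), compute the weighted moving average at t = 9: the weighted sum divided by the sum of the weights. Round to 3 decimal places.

Weighted sum: 5·78 + 5·455 + 4·332 + 4·480 + 3·232 + 1·53 = 390 + 2275 + 1328 + 1920 + 696 + 53 = 6662
Weight total: 5 + 5 + 4 + 4 + 3 + 1 = 22
WMA = 6662 / 22 = 302.818

302.818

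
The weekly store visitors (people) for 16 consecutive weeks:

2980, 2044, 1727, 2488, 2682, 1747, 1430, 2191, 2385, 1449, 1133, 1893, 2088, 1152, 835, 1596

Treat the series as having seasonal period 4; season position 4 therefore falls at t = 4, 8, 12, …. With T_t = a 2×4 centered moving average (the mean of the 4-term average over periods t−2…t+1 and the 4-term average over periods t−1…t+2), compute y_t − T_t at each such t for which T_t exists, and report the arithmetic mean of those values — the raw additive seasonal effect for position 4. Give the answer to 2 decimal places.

Season position 4 occurs at t = 4, 8, 12 (where T_t is defined).
t=4: T_4 = 2198.1250; y_4 − T_4 = 2488 − 2198.1250 = 289.8750
t=8: T_8 = 1901.0000; y_8 − T_8 = 2191 − 1901.0000 = 290.0000
t=12: T_12 = 1603.6250; y_12 − T_12 = 1893 − 1603.6250 = 289.3750
Mean deviation: (289.8750 + 290.0000 + 289.3750) / 3 = 289.75

289.75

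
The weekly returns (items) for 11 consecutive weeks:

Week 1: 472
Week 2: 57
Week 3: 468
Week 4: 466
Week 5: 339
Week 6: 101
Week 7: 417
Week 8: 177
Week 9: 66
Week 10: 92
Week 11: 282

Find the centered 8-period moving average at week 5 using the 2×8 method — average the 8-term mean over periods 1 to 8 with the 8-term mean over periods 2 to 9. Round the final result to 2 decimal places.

286.75

Sum over 1–8: 472 + 57 + 468 + 466 + 339 + 101 + 417 + 177 = 2497
Sum over 2–9: 57 + 468 + 466 + 339 + 101 + 417 + 177 + 66 = 2091
CMA at t=5 = (2497 + 2091) / (2·8) = 4588 / 16 = 286.75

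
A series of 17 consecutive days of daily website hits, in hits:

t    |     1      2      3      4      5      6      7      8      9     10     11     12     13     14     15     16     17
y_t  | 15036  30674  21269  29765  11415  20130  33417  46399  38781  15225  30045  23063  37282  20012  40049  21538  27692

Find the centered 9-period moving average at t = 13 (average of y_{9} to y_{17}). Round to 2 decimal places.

Sum of periods 9–17: 38781 + 15225 + 30045 + 23063 + 37282 + 20012 + 40049 + 21538 + 27692 = 253687
Divide by 9: 253687 / 9 = 28187.44

28187.44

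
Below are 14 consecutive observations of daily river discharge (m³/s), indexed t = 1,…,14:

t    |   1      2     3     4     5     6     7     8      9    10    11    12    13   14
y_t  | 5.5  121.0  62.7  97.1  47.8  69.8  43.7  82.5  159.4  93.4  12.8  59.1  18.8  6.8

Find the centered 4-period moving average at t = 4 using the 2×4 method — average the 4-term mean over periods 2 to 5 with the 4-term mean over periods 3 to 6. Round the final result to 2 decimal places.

75.75

Sum over 2–5: 121.0 + 62.7 + 97.1 + 47.8 = 328.6
Sum over 3–6: 62.7 + 97.1 + 47.8 + 69.8 = 277.4
CMA at t=4 = (328.6 + 277.4) / (2·4) = 606.0 / 8 = 75.75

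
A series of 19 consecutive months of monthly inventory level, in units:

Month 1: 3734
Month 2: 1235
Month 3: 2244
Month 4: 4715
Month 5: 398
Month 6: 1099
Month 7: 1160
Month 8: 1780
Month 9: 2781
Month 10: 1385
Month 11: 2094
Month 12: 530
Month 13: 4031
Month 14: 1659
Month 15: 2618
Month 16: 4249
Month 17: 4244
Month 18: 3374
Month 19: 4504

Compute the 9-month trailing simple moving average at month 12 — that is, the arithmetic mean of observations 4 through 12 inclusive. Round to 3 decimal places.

1771.333

Sum of periods 4–12: 4715 + 398 + 1099 + 1160 + 1780 + 2781 + 1385 + 2094 + 530 = 15942
Divide by 9: 15942 / 9 = 1771.333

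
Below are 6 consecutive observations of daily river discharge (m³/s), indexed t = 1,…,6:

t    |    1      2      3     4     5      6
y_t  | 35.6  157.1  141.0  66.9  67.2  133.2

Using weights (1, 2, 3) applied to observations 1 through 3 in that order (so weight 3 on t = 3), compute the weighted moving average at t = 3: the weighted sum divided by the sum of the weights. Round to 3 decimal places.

Weighted sum: 1·35.6 + 2·157.1 + 3·141.0 = 35.6 + 314.2 + 423.0 = 772.8
Weight total: 1 + 2 + 3 = 6
WMA = 772.8 / 6 = 128.800

128.800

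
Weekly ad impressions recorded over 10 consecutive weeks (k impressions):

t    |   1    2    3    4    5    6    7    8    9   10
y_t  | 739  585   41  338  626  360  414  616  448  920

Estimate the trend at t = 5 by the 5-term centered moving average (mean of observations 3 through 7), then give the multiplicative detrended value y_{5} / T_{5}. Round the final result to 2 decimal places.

1.76

Trend T_5 = (41 + 338 + 626 + 360 + 414) / 5 = 1779/5 = 355.8000
Ratio to trend: 626 / 355.8000 = 1.76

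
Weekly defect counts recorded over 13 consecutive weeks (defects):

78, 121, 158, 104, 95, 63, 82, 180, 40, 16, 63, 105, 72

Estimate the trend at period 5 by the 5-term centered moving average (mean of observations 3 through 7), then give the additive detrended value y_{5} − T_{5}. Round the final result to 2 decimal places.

Trend T_5 = (158 + 104 + 95 + 63 + 82) / 5 = 502/5 = 100.4000
Detrended value: 95 − 100.4000 = -5.40

-5.40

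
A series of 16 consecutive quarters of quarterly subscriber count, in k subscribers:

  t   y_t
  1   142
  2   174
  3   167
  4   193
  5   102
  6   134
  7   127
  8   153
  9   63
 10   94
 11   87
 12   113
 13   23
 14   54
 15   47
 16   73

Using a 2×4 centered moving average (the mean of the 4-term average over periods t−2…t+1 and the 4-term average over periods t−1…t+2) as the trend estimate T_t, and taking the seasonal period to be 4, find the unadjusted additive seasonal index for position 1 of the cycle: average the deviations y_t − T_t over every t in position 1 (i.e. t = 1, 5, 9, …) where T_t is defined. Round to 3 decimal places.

Season position 1 occurs at t = 5, 9, 13 (where T_t is defined).
t=5: T_5 = 144.00000; y_5 − T_5 = 102 − 144.00000 = -42.00000
t=9: T_9 = 104.25000; y_9 − T_9 = 63 − 104.25000 = -41.25000
t=13: T_13 = 64.25000; y_13 − T_13 = 23 − 64.25000 = -41.25000
Mean deviation: (-42.00000 + -41.25000 + -41.25000) / 3 = -41.500

-41.500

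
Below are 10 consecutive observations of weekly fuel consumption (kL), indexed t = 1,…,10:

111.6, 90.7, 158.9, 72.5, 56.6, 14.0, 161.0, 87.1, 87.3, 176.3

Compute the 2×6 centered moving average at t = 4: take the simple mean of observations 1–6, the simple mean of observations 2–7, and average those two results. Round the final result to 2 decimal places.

Sum over 1–6: 111.6 + 90.7 + 158.9 + 72.5 + 56.6 + 14.0 = 504.3
Sum over 2–7: 90.7 + 158.9 + 72.5 + 56.6 + 14.0 + 161.0 = 553.7
CMA at t=4 = (504.3 + 553.7) / (2·6) = 1058.0 / 12 = 88.17

88.17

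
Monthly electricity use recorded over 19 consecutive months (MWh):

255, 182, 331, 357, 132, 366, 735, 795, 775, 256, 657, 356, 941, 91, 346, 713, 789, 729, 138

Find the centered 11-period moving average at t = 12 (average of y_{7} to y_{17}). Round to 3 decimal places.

Sum of periods 7–17: 735 + 795 + 775 + 256 + 657 + 356 + 941 + 91 + 346 + 713 + 789 = 6454
Divide by 11: 6454 / 11 = 586.727

586.727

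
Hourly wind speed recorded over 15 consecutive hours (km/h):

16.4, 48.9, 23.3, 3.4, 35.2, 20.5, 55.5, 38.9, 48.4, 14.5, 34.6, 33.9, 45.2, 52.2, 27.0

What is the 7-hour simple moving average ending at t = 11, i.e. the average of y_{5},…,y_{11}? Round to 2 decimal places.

35.37

Sum of periods 5–11: 35.2 + 20.5 + 55.5 + 38.9 + 48.4 + 14.5 + 34.6 = 247.6
Divide by 7: 247.6 / 7 = 35.37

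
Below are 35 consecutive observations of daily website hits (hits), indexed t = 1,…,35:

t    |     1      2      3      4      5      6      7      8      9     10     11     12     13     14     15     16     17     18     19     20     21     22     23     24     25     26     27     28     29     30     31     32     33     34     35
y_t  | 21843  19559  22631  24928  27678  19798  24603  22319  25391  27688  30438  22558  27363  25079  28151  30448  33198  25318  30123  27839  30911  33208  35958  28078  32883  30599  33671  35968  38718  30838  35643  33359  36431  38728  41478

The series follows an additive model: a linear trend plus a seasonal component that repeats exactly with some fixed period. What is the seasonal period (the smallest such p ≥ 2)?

6

First differences y_{t+1} − y_t: -2284, 3072, 2297, 2750, -7880, 4805, -2284, 3072, 2297, 2750, -7880, 4805, -2284, 3072, …
The difference pattern repeats every 6 terms and not for any smaller step, so p = 6.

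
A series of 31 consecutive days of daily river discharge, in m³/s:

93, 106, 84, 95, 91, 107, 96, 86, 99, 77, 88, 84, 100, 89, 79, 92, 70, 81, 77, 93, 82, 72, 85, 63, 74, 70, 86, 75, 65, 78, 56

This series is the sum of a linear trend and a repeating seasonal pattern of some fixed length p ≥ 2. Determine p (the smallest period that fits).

7

First differences y_{t+1} − y_t: 13, -22, 11, -4, 16, -11, -10, 13, -22, 11, -4, 16, -11, -10, 13, -22, …
The difference pattern repeats every 7 terms and not for any smaller step, so p = 7.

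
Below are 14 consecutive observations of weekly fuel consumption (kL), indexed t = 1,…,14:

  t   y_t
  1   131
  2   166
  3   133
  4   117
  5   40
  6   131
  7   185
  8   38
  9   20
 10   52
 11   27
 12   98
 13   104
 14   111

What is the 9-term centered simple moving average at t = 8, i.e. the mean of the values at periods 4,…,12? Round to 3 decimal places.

Sum of periods 4–12: 117 + 40 + 131 + 185 + 38 + 20 + 52 + 27 + 98 = 708
Divide by 9: 708 / 9 = 78.667

78.667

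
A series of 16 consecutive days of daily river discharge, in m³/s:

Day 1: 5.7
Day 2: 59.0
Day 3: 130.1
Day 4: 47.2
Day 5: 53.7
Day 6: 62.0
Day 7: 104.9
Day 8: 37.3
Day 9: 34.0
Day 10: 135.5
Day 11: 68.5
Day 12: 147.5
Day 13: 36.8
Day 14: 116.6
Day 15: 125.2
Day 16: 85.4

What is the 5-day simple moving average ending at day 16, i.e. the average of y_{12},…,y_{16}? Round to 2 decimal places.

102.30

Sum of periods 12–16: 147.5 + 36.8 + 116.6 + 125.2 + 85.4 = 511.5
Divide by 5: 511.5 / 5 = 102.30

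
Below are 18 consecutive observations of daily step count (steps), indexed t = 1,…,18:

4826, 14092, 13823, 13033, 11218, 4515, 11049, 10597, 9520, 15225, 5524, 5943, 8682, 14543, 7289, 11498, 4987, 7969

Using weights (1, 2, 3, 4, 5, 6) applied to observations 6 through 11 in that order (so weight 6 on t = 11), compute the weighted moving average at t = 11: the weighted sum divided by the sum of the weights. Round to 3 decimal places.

Weighted sum: 1·4515 + 2·11049 + 3·10597 + 4·9520 + 5·15225 + 6·5524 = 4515 + 22098 + 31791 + 38080 + 76125 + 33144 = 205753
Weight total: 1 + 2 + 3 + 4 + 5 + 6 = 21
WMA = 205753 / 21 = 9797.762

9797.762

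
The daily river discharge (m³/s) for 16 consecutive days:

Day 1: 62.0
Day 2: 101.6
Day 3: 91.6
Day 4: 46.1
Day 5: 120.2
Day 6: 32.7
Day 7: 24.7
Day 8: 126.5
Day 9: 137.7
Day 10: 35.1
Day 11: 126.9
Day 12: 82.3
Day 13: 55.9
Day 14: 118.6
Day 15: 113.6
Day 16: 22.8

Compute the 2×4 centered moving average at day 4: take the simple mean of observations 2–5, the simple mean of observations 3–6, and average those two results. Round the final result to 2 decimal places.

Sum over 2–5: 101.6 + 91.6 + 46.1 + 120.2 = 359.5
Sum over 3–6: 91.6 + 46.1 + 120.2 + 32.7 = 290.6
CMA at t=4 = (359.5 + 290.6) / (2·4) = 650.1 / 8 = 81.26

81.26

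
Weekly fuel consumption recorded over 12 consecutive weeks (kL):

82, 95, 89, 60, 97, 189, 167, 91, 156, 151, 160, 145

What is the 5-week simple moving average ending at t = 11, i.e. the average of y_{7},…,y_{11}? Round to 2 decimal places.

145.00

Sum of periods 7–11: 167 + 91 + 156 + 151 + 160 = 725
Divide by 5: 725 / 5 = 145.00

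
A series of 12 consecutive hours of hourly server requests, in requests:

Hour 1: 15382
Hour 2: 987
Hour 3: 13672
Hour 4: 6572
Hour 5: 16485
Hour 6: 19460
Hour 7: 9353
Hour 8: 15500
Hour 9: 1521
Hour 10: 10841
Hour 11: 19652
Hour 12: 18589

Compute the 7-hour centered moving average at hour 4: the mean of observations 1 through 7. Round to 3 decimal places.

Sum of periods 1–7: 15382 + 987 + 13672 + 6572 + 16485 + 19460 + 9353 = 81911
Divide by 7: 81911 / 7 = 11701.571

11701.571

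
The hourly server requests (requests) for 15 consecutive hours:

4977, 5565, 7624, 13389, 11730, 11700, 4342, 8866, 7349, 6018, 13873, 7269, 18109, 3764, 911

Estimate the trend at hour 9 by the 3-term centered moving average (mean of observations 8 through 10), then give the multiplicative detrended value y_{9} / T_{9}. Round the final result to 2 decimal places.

Trend T_9 = (8866 + 7349 + 6018) / 3 = 22233/3 = 7411.0000
Ratio to trend: 7349 / 7411.0000 = 0.99

0.99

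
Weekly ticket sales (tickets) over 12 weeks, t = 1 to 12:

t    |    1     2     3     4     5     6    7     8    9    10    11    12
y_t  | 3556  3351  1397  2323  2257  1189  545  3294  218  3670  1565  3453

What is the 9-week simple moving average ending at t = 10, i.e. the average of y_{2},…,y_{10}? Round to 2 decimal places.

Sum of periods 2–10: 3351 + 1397 + 2323 + 2257 + 1189 + 545 + 3294 + 218 + 3670 = 18244
Divide by 9: 18244 / 9 = 2027.11

2027.11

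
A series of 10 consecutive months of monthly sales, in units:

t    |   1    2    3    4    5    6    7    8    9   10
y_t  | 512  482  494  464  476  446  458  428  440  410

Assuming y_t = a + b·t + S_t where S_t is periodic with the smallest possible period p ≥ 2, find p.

2

First differences y_{t+1} − y_t: -30, 12, -30, 12, -30, 12, …
The difference pattern repeats every 2 terms and not for any smaller step, so p = 2.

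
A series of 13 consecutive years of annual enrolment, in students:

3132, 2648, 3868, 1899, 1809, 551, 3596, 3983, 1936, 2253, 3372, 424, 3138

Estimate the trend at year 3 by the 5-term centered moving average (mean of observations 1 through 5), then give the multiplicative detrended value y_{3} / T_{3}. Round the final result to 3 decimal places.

1.448

Trend T_3 = (3132 + 2648 + 3868 + 1899 + 1809) / 5 = 13356/5 = 2671.20000
Ratio to trend: 3868 / 2671.20000 = 1.448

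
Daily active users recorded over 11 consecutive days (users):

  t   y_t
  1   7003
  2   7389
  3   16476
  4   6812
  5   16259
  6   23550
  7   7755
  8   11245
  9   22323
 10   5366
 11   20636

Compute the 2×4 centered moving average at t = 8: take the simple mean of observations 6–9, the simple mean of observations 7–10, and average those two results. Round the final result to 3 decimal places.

13945.250

Sum over 6–9: 23550 + 7755 + 11245 + 22323 = 64873
Sum over 7–10: 7755 + 11245 + 22323 + 5366 = 46689
CMA at t=8 = (64873 + 46689) / (2·4) = 111562 / 8 = 13945.250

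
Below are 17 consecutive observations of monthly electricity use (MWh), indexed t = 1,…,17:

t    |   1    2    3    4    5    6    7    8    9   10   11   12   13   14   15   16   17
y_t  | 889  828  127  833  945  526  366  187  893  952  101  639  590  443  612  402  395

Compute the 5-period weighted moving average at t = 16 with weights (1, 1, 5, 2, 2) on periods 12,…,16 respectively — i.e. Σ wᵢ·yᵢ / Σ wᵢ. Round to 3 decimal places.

497.455

Weighted sum: 1·639 + 1·590 + 5·443 + 2·612 + 2·402 = 639 + 590 + 2215 + 1224 + 804 = 5472
Weight total: 1 + 1 + 5 + 2 + 2 = 11
WMA = 5472 / 11 = 497.455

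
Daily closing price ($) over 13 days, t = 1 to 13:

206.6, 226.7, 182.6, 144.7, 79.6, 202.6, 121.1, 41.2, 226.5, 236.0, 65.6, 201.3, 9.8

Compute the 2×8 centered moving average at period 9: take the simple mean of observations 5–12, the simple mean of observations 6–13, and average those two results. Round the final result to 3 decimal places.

Sum over 5–12: 79.6 + 202.6 + 121.1 + 41.2 + 226.5 + 236.0 + 65.6 + 201.3 = 1173.9
Sum over 6–13: 202.6 + 121.1 + 41.2 + 226.5 + 236.0 + 65.6 + 201.3 + 9.8 = 1104.1
CMA at t=9 = (1173.9 + 1104.1) / (2·8) = 2278.0 / 16 = 142.375

142.375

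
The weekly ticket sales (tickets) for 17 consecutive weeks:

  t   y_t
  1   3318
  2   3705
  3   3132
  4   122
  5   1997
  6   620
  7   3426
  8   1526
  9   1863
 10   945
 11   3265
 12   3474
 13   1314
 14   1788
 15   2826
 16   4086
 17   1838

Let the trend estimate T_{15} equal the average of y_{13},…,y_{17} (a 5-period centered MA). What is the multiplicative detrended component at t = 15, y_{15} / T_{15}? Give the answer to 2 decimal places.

1.19

Trend T_15 = (1314 + 1788 + 2826 + 4086 + 1838) / 5 = 11852/5 = 2370.4000
Ratio to trend: 2826 / 2370.4000 = 1.19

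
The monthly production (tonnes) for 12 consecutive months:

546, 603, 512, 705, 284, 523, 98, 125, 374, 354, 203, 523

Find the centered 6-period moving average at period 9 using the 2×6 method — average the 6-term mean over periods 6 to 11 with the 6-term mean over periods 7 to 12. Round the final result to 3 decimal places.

279.500

Sum over 6–11: 523 + 98 + 125 + 374 + 354 + 203 = 1677
Sum over 7–12: 98 + 125 + 374 + 354 + 203 + 523 = 1677
CMA at t=9 = (1677 + 1677) / (2·6) = 3354 / 12 = 279.500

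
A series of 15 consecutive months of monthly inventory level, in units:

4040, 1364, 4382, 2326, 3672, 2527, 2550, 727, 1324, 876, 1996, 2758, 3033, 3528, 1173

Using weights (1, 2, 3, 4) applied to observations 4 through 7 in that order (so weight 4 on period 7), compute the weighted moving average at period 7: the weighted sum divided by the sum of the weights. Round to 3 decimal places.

Weighted sum: 1·2326 + 2·3672 + 3·2527 + 4·2550 = 2326 + 7344 + 7581 + 10200 = 27451
Weight total: 1 + 2 + 3 + 4 = 10
WMA = 27451 / 10 = 2745.100

2745.100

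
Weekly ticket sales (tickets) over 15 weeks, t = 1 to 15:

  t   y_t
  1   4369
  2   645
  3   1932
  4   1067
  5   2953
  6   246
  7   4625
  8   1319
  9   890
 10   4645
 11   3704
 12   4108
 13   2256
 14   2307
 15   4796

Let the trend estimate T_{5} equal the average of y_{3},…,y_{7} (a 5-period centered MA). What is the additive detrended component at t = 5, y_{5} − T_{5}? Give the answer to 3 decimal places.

Trend T_5 = (1932 + 1067 + 2953 + 246 + 4625) / 5 = 10823/5 = 2164.60000
Detrended value: 2953 − 2164.60000 = 788.400

788.400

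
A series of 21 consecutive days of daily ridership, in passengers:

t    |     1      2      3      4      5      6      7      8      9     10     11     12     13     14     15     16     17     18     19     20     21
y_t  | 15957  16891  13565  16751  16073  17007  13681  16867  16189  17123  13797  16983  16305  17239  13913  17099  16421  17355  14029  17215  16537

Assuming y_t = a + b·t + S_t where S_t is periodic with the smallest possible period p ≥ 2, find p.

First differences y_{t+1} − y_t: 934, -3326, 3186, -678, 934, -3326, 3186, -678, 934, -3326, …
The difference pattern repeats every 4 terms and not for any smaller step, so p = 4.

4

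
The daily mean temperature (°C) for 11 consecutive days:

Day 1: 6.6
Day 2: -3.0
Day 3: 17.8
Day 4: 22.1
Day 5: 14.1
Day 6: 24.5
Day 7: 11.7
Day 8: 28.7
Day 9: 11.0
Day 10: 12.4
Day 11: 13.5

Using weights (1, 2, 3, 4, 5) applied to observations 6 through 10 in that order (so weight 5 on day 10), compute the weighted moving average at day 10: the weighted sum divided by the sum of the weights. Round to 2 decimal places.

16.00

Weighted sum: 1·24.5 + 2·11.7 + 3·28.7 + 4·11.0 + 5·12.4 = 24.5 + 23.4 + 86.1 + 44.0 + 62.0 = 240.0
Weight total: 1 + 2 + 3 + 4 + 5 = 15
WMA = 240.0 / 15 = 16.00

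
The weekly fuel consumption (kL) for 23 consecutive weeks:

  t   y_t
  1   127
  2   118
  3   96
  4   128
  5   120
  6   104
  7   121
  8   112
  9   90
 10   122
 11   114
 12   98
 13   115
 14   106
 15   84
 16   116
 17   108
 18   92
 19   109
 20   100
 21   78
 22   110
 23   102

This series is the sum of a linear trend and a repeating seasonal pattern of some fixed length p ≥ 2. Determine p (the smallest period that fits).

First differences y_{t+1} − y_t: -9, -22, 32, -8, -16, 17, -9, -22, 32, -8, -16, 17, -9, -22, …
The difference pattern repeats every 6 terms and not for any smaller step, so p = 6.

6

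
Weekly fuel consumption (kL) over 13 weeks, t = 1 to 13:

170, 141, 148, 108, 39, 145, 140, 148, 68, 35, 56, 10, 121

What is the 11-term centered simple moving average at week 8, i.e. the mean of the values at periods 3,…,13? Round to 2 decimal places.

92.55

Sum of periods 3–13: 148 + 108 + 39 + 145 + 140 + 148 + 68 + 35 + 56 + 10 + 121 = 1018
Divide by 11: 1018 / 11 = 92.55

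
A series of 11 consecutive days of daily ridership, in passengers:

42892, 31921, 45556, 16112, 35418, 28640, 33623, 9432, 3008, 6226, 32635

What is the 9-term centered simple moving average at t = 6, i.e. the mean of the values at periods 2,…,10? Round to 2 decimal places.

23326.22

Sum of periods 2–10: 31921 + 45556 + 16112 + 35418 + 28640 + 33623 + 9432 + 3008 + 6226 = 209936
Divide by 9: 209936 / 9 = 23326.22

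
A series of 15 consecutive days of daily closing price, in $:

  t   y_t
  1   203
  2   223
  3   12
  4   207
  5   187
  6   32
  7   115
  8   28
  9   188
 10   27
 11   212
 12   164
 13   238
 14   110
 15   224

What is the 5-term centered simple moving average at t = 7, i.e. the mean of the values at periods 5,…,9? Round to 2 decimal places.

110.00

Sum of periods 5–9: 187 + 32 + 115 + 28 + 188 = 550
Divide by 5: 550 / 5 = 110.00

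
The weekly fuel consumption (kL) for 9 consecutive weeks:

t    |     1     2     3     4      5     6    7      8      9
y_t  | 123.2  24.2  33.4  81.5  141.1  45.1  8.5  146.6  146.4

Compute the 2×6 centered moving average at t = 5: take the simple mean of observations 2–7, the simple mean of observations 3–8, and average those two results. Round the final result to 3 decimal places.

Sum over 2–7: 24.2 + 33.4 + 81.5 + 141.1 + 45.1 + 8.5 = 333.8
Sum over 3–8: 33.4 + 81.5 + 141.1 + 45.1 + 8.5 + 146.6 = 456.2
CMA at t=5 = (333.8 + 456.2) / (2·6) = 790.0 / 12 = 65.833

65.833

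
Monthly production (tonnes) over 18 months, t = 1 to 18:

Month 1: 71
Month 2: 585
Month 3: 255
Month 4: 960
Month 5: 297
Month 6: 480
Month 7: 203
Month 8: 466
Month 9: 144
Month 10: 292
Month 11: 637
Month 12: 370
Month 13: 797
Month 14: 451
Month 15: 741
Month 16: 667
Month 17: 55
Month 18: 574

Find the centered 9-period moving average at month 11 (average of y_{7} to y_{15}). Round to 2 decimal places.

455.67

Sum of periods 7–15: 203 + 466 + 144 + 292 + 637 + 370 + 797 + 451 + 741 = 4101
Divide by 9: 4101 / 9 = 455.67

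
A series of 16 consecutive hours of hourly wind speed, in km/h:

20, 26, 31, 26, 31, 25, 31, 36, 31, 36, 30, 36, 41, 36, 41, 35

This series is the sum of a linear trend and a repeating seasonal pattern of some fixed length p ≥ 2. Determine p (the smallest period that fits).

First differences y_{t+1} − y_t: 6, 5, -5, 5, -6, 6, 5, -5, 5, -6, 6, 5, …
The difference pattern repeats every 5 terms and not for any smaller step, so p = 5.

5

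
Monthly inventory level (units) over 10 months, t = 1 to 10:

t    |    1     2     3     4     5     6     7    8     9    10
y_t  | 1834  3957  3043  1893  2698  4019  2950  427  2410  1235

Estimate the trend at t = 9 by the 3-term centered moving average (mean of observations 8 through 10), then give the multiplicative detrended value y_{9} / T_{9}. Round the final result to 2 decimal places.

Trend T_9 = (427 + 2410 + 1235) / 3 = 4072/3 = 1357.3333
Ratio to trend: 2410 / 1357.3333 = 1.78

1.78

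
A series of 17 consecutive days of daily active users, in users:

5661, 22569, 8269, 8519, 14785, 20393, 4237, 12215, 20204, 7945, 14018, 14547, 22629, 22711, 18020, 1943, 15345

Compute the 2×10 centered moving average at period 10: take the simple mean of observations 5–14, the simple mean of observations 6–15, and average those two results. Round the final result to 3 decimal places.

15530.150

Sum over 5–14: 14785 + 20393 + 4237 + 12215 + 20204 + 7945 + 14018 + 14547 + 22629 + 22711 = 153684
Sum over 6–15: 20393 + 4237 + 12215 + 20204 + 7945 + 14018 + 14547 + 22629 + 22711 + 18020 = 156919
CMA at t=10 = (153684 + 156919) / (2·10) = 310603 / 20 = 15530.150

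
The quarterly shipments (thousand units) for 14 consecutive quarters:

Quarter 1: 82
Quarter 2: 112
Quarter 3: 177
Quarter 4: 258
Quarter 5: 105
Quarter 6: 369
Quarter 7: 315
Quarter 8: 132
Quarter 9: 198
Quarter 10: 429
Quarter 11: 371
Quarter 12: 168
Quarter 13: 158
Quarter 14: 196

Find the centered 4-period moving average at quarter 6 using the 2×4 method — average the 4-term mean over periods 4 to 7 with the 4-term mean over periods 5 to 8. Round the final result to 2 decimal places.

Sum over 4–7: 258 + 105 + 369 + 315 = 1047
Sum over 5–8: 105 + 369 + 315 + 132 = 921
CMA at t=6 = (1047 + 921) / (2·4) = 1968 / 8 = 246.00

246.00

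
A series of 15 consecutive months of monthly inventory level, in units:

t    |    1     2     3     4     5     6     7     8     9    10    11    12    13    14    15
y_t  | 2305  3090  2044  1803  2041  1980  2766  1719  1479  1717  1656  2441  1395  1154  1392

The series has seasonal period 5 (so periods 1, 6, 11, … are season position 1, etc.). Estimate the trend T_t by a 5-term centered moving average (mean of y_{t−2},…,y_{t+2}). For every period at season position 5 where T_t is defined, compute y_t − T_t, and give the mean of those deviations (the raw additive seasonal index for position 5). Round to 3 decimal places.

Season position 5 occurs at t = 5, 10 (where T_t is defined).
t=5: T_5 = 2126.80000; y_5 − T_5 = 2041 − 2126.80000 = -85.80000
t=10: T_10 = 1802.40000; y_10 − T_10 = 1717 − 1802.40000 = -85.40000
Mean deviation: (-85.80000 + -85.40000) / 2 = -85.600

-85.600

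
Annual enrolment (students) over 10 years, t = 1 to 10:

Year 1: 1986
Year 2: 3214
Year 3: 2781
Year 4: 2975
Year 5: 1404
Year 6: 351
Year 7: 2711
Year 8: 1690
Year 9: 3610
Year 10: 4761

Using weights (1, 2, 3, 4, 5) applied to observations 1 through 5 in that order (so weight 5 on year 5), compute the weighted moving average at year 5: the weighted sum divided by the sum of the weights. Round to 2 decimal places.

Weighted sum: 1·1986 + 2·3214 + 3·2781 + 4·2975 + 5·1404 = 1986 + 6428 + 8343 + 11900 + 7020 = 35677
Weight total: 1 + 2 + 3 + 4 + 5 = 15
WMA = 35677 / 15 = 2378.47

2378.47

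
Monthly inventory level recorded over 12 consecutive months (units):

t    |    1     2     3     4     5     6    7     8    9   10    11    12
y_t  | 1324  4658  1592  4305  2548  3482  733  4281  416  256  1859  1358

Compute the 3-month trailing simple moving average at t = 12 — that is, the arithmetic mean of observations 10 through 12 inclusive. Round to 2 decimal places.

1157.67

Sum of periods 10–12: 256 + 1859 + 1358 = 3473
Divide by 3: 3473 / 3 = 1157.67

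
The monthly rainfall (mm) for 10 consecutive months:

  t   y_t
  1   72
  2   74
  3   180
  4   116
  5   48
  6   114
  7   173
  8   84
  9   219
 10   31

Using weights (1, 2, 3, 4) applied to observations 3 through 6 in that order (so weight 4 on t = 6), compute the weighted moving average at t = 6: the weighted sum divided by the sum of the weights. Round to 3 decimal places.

101.200

Weighted sum: 1·180 + 2·116 + 3·48 + 4·114 = 180 + 232 + 144 + 456 = 1012
Weight total: 1 + 2 + 3 + 4 = 10
WMA = 1012 / 10 = 101.200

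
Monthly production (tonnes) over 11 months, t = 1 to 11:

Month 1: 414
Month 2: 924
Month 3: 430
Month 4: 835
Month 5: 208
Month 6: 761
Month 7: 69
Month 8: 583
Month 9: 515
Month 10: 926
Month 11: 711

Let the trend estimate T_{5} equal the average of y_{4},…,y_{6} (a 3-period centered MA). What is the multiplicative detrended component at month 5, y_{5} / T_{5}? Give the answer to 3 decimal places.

0.346

Trend T_5 = (835 + 208 + 761) / 3 = 1804/3 = 601.33333
Ratio to trend: 208 / 601.33333 = 0.346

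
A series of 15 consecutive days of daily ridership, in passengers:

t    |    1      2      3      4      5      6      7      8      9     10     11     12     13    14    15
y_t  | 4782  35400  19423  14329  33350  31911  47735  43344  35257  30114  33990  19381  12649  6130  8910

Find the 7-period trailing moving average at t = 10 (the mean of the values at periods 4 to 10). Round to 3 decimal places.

33720.000

Sum of periods 4–10: 14329 + 33350 + 31911 + 47735 + 43344 + 35257 + 30114 = 236040
Divide by 7: 236040 / 7 = 33720.000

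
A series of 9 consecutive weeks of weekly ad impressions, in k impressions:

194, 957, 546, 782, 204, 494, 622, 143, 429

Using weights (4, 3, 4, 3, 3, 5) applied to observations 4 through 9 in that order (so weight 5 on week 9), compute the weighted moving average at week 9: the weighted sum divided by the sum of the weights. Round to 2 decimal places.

461.64

Weighted sum: 4·782 + 3·204 + 4·494 + 3·622 + 3·143 + 5·429 = 3128 + 612 + 1976 + 1866 + 429 + 2145 = 10156
Weight total: 4 + 3 + 4 + 3 + 3 + 5 = 22
WMA = 10156 / 22 = 461.64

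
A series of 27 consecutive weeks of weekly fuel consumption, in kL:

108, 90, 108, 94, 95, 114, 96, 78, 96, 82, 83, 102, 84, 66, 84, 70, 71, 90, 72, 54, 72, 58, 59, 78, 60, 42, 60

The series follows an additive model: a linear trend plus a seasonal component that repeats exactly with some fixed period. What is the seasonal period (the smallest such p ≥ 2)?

First differences y_{t+1} − y_t: -18, 18, -14, 1, 19, -18, -18, 18, -14, 1, 19, -18, -18, 18, …
The difference pattern repeats every 6 terms and not for any smaller step, so p = 6.

6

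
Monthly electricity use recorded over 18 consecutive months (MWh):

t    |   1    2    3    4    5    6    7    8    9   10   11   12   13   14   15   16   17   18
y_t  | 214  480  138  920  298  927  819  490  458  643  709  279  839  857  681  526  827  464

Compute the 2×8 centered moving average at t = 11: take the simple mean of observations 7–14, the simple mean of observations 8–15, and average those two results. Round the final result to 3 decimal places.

Sum over 7–14: 819 + 490 + 458 + 643 + 709 + 279 + 839 + 857 = 5094
Sum over 8–15: 490 + 458 + 643 + 709 + 279 + 839 + 857 + 681 = 4956
CMA at t=11 = (5094 + 4956) / (2·8) = 10050 / 16 = 628.125

628.125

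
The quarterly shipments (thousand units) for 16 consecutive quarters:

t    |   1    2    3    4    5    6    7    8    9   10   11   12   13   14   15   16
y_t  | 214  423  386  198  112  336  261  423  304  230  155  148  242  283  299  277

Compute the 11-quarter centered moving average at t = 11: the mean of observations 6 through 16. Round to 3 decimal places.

Sum of periods 6–16: 336 + 261 + 423 + 304 + 230 + 155 + 148 + 242 + 283 + 299 + 277 = 2958
Divide by 11: 2958 / 11 = 268.909

268.909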